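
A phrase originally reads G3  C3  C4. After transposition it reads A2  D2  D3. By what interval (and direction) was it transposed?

Take the first pair: G3 → A2. G to A spans 7 letter names, so the interval is some kind of seventh.
A2 to G3 is 10 semitones, which makes it a minor seventh; the second version is lower, so the direction is down.
Checking another pair — C4 → D3 — gives the same interval.

down a minor seventh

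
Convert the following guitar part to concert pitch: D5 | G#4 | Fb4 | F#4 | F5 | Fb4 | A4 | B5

D4 G#3 Fb3 F#3 F4 Fb3 A3 B4

Written C4 on the guitar sounds as C3, a perfect octave lower; apply that shift to every note.
D5 -> D4
G#4 -> G#3
Fb4 -> Fb3
F#4 -> F#3
F5 -> F4
Fb4 -> Fb3
A4 -> A3
B5 -> B4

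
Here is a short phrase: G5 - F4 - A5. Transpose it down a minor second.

G5 -> F#5
F4 -> E4
A5 -> G#5

F#5 E4 G#5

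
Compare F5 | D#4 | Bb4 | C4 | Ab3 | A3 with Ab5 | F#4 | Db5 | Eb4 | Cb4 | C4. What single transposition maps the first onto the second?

up a minor third

From F5 to Ab5 is 3 letter names — a third of some quality.
F5 to Ab5 is 3 semitones, which makes it a minor third; the second version is higher, so the direction is up.
Checking another pair — A3 → C4 — gives the same interval.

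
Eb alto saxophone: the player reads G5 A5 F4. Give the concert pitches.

Bb4 C5 Ab3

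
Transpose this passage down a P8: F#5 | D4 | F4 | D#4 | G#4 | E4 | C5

F#4 D3 F3 D#3 G#3 E3 C4

F#5 → F#4
D4 → D3
F4 → F3
D#4 → D#3
G#4 → G#3
E4 → E3
C5 → C4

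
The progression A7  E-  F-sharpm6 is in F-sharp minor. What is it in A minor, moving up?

C7 G- Am6

F-sharp minor up to A minor is a minor third; each chord root moves by that interval while the quality stays the same.
A7: root A up a minor third → C, giving C7.
E-: root E up a minor third → G, giving G-.
F-sharpm6: root F-sharp up a minor third → A, giving Am6.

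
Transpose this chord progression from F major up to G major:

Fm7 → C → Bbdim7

F major up to G major is a major second; each chord root moves by that interval while the quality stays the same.
Fm7: root F up a major second → G, giving Gm7.
C: root C up a major second → D, giving D.
Bbdim7: root Bb up a major second → C, giving Cdim7.

Gm7 D Cdim7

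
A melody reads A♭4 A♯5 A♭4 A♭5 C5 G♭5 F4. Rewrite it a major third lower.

Fb4 F#5 Fb4 Fb5 Ab4 Ebb5 Db4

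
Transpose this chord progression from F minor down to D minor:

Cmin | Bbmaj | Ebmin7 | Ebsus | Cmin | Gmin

Amin Gmaj Cmin7 Csus Amin Emin

F minor down to D minor is a minor third; each chord root moves by that interval while the quality stays the same.
Cmin: root C down a minor third → A, giving Amin.
Bbmaj: root Bb down a minor third → G, giving Gmaj.
Ebmin7: root Eb down a minor third → C, giving Cmin7.
Ebsus: root Eb down a minor third → C, giving Csus.
Cmin: root C down a minor third → A, giving Amin.
Gmin: root G down a minor third → E, giving Emin.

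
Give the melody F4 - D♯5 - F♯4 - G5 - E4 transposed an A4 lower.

Cb4 A4 C4 Db5 Bb3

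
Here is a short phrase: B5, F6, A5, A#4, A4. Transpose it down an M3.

G5 Db6 F5 F#4 F4

B5 -> G5
F6 -> Db6
A5 -> F5
A#4 -> F#4
A4 -> F4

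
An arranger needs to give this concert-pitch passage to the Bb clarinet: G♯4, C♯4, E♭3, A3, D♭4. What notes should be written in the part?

A#4 D#4 F3 B3 Eb4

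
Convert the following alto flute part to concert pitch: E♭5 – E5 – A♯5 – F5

Bb4 B4 E#5 C5

Written C4 on the alto flute sounds as G3, a perfect fourth lower; apply that shift to every note.
Eb5 → Bb4
E5 → B4
A#5 → E#5
F5 → C5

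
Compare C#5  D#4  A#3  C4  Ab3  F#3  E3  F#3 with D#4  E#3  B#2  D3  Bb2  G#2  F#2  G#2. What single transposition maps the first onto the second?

down a minor seventh

Take the first pair: C#5 → D#4. C to D spans 7 letter names, so the interval is some kind of seventh.
D#4 to C#5 is 10 semitones, which makes it a minor seventh; the second version is lower, so the direction is down.
Checking another pair — F#3 → G#2 — gives the same interval.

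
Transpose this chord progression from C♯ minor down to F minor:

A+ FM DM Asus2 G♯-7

Db+ BbbM GbM Dbsus2 C-7

C♯ minor down to F minor is an augmented fifth; each chord root moves by that interval while the quality stays the same.
A+: root A down an augmented fifth → Db, giving Db+.
FM: root F down an augmented fifth → Bbb, giving BbbM.
DM: root D down an augmented fifth → Gb, giving GbM.
Asus2: root A down an augmented fifth → Db, giving Dbsus2.
G♯-7: root G♯ down an augmented fifth → C, giving C-7.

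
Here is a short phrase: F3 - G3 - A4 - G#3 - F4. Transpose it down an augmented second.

Ebb3 Fb3 Gb4 F3 Ebb4

F3 -> Ebb3
G3 -> Fb3
A4 -> Gb4
G#3 -> F3
F4 -> Ebb4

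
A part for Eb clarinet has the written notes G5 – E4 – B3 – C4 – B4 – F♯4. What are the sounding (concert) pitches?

The Eb clarinet sounds a minor third above written, so transpose each written note up a minor third.
G5 to Bb5
E4 to G4
B3 to D4
C4 to Eb4
B4 to D5
F#4 to A4

Bb5 G4 D4 Eb4 D5 A4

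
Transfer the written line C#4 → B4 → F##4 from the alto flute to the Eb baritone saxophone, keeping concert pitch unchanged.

First find concert pitch: the alto flute sounds a perfect fourth below written, so C#4 B4 F##4 sounds G#3 F#4 C##4.
Then write for Eb baritone saxophone: it sounds a major thirteenth below written, so the part must be a major thirteenth above concert.
G#3 → E#5
F#4 → D#6
C##4 → A##5

E#5 D#6 A##5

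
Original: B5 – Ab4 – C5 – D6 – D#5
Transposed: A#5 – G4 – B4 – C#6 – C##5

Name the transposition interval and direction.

Take the first pair: B5 → A#5. B to A spans 2 letter names, so the interval is some kind of second.
A#5 to B5 is 1 semitone, which makes it a minor second; the second version is lower, so the direction is down.
Checking another pair — D#5 → C##5 — gives the same interval.

down a minor second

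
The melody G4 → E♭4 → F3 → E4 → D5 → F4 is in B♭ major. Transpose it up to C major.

A4 F4 G3 F#4 E5 G4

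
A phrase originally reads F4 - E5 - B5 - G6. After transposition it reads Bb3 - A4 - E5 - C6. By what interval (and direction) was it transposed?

Take the first pair: F4 → Bb3. F to B spans 5 letter names, so the interval is some kind of fifth.
Bb3 to F4 is 7 semitones, which makes it a perfect fifth; the second version is lower, so the direction is down.
Checking another pair — G6 → C6 — gives the same interval.

down a perfect fifth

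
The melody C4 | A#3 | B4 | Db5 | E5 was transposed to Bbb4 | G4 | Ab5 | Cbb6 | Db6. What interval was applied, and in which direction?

up a diminished seventh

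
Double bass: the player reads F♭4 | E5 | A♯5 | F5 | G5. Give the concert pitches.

Fb3 E4 A#4 F4 G4

The double bass sounds a perfect octave below written, so transpose each written note down a perfect octave.
Fb4 gives Fb3
E5 gives E4
A#5 gives A#4
F5 gives F4
G5 gives G4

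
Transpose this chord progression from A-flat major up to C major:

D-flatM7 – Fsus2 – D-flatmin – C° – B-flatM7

A-flat major up to C major is a major third; each chord root moves by that interval while the quality stays the same.
D-flatM7: root D-flat up a major third → F, giving FM7.
Fsus2: root F up a major third → A, giving Asus2.
D-flatmin: root D-flat up a major third → F, giving Fmin.
C°: root C up a major third → E, giving E°.
B-flatM7: root B-flat up a major third → D, giving DM7.

FM7 Asus2 Fmin E° DM7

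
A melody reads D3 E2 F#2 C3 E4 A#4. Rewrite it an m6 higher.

Bb3 C3 D3 Ab3 C5 F#5

D3 to Bb3
E2 to C3
F#2 to D3
C3 to Ab3
E4 to C5
A#4 to F#5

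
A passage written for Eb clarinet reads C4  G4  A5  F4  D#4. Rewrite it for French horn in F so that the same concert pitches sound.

Bb4 F5 G6 Eb5 C#5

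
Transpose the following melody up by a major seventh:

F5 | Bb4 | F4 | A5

E6 A5 E5 G#6

F5 → E6
Bb4 → A5
F4 → E5
A5 → G#6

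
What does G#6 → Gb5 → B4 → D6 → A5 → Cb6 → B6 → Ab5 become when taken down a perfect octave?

G#6 to G#5
Gb5 to Gb4
B4 to B3
D6 to D5
A5 to A4
Cb6 to Cb5
B6 to B5
Ab5 to Ab4

G#5 Gb4 B3 D5 A4 Cb5 B5 Ab4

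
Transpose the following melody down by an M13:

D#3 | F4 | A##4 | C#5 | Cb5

F#1 Ab2 C##3 E3 Ebb3

D#3 down a major thirteenth is F#1.
A major thirteenth down from F4 gives Ab2.
A major thirteenth down from A##4 gives C##3.
C#5 down a major thirteenth is E3.
Cb5: a thirteenth down reaches E, and 21 semitones makes it Ebb3.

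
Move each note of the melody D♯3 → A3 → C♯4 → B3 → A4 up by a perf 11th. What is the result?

G#4 D5 F#5 E5 D6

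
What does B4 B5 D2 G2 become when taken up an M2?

C#5 C#6 E2 A2

B4 becomes C#5
B5 becomes C#6
D2 becomes E2
G2 becomes A2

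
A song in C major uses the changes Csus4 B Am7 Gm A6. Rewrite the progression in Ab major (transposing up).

C major up to Ab major is a minor sixth; each chord root moves by that interval while the quality stays the same.
Csus4: root C up a minor sixth → Ab, giving Absus4.
B: root B up a minor sixth → G, giving G.
Am7: root A up a minor sixth → F, giving Fm7.
Gm: root G up a minor sixth → Eb, giving Ebm.
A6: root A up a minor sixth → F, giving F6.

Absus4 G Fm7 Ebm F6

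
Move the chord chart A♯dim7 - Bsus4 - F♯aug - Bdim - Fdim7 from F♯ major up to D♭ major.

F♯ major up to D♭ major is a diminished sixth; each chord root moves by that interval while the quality stays the same.
A♯dim7: root A♯ up a diminished sixth → F, giving Fdim7.
Bsus4: root B up a diminished sixth → Gb, giving Gbsus4.
F♯aug: root F♯ up a diminished sixth → Db, giving Dbaug.
Bdim: root B up a diminished sixth → Gb, giving Gbdim.
Fdim7: root F up a diminished sixth → Dbb, giving Dbbdim7.

Fdim7 Gbsus4 Dbaug Gbdim Dbbdim7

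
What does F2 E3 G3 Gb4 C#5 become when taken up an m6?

A minor sixth up from F2 gives Db3.
E3: a sixth up reaches C, and 8 semitones makes it C4.
G3: a sixth up reaches E, and 8 semitones makes it Eb4.
Gb4 up a minor sixth is Ebb5.
C#5 up a minor sixth is A5.

Db3 C4 Eb4 Ebb5 A5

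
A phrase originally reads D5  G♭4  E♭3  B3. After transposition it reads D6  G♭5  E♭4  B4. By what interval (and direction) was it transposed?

Take the first pair: D5 → D6. D to D spans 8 letter names, so the interval is some kind of octave.
D5 to D6 is 12 semitones, which makes it a perfect octave; the second version is higher, so the direction is up.
Checking another pair — B3 → B4 — gives the same interval.

up a perfect octave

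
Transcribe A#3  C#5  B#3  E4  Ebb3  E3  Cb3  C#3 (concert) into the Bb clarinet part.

Written C4 sounds as Bb3 on the Bb clarinet, so concert pitches are written a major second up.
A#3 gives B#3
C#5 gives D#5
B#3 gives C##4
E4 gives F#4
Ebb3 gives Fb3
E3 gives F#3
Cb3 gives Db3
C#3 gives D#3

B#3 D#5 C##4 F#4 Fb3 F#3 Db3 D#3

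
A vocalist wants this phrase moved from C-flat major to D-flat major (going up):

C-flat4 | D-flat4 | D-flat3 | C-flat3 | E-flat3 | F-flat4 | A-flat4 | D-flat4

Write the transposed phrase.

From C-flat up to D-flat is a major second; apply that to each pitch.
Cb4 gives Db4
Db4 gives Eb4
Db3 gives Eb3
Cb3 gives Db3
Eb3 gives F3
Fb4 gives Gb4
Ab4 gives Bb4
Db4 gives Eb4

Db4 Eb4 Eb3 Db3 F3 Gb4 Bb4 Eb4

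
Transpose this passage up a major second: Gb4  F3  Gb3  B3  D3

Ab4 G3 Ab3 C#4 E3

A major second up from Gb4 gives Ab4.
F3 up a major second is G3.
A major second up from Gb3 gives Ab3.
B3: a second up reaches C, and 2 semitones makes it C#4.
D3: a second up reaches E, and 2 semitones makes it E3.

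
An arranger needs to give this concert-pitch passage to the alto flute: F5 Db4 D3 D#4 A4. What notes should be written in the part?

Bb5 Gb4 G3 G#4 D5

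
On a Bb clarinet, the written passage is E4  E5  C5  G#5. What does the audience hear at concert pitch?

Written C4 on the Bb clarinet sounds as Bb3, a major second lower; apply that shift to every note.
E4 to D4
E5 to D5
C5 to Bb4
G#5 to F#5

D4 D5 Bb4 F#5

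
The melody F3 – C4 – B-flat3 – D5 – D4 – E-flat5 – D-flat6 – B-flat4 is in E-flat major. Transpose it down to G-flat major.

Ab2 Eb3 Db3 F4 F3 Gb4 Fb5 Db4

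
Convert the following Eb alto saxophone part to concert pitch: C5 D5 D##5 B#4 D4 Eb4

Eb4 F4 F##4 D#4 F3 Gb3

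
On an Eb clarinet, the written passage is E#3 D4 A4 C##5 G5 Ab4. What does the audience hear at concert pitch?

G#3 F4 C5 E#5 Bb5 Cb5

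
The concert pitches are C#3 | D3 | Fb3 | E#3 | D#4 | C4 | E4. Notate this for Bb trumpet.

Written C4 sounds as Bb3 on the Bb trumpet, so concert pitches are written a major second up.
C#3 becomes D#3
D3 becomes E3
Fb3 becomes Gb3
E#3 becomes F##3
D#4 becomes E#4
C4 becomes D4
E4 becomes F#4

D#3 E3 Gb3 F##3 E#4 D4 F#4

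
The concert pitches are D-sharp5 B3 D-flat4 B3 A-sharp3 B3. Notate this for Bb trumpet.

E#5 C#4 Eb4 C#4 B#3 C#4

The Bb trumpet sounds a major second below written, so the written part must be a major second above concert — transpose each note up.
D#5 gives E#5
B3 gives C#4
Db4 gives Eb4
B3 gives C#4
A#3 gives B#3
B3 gives C#4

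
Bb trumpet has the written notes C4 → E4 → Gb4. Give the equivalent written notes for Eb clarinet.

G3 B3 Db4

First find concert pitch: the Bb trumpet sounds a major second below written, so C4 E4 Gb4 sounds Bb3 D4 Fb4.
Then write for Eb clarinet: it sounds a minor third above written, so the part must be a minor third below concert.
Bb3 → G3
D4 → B3
Fb4 → Db4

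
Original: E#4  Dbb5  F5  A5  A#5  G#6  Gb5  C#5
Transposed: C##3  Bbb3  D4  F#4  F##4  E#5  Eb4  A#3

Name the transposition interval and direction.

From E#4 to C##3 is 10 letter names — a tenth of some quality.
C##3 to E#4 is 15 semitones, which makes it a minor tenth; the second version is lower, so the direction is down.
Checking another pair — C#5 → A#3 — gives the same interval.

down a minor tenth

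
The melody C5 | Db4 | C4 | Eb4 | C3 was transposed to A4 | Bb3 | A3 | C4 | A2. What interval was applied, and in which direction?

down a minor third

Take the first pair: C5 → A4. C to A spans 3 letter names, so the interval is some kind of third.
A4 to C5 is 3 semitones, which makes it a minor third; the second version is lower, so the direction is down.
Checking another pair — C3 → A2 — gives the same interval.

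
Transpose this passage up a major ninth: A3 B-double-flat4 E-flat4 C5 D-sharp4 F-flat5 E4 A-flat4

B4 Cb6 F5 D6 E#5 Gb6 F#5 Bb5

A3 -> B4
Bbb4 -> Cb6
Eb4 -> F5
C5 -> D6
D#4 -> E#5
Fb5 -> Gb6
E4 -> F#5
Ab4 -> Bb5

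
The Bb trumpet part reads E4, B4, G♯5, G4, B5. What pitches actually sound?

D4 A4 F#5 F4 A5

Written C4 on the Bb trumpet sounds as Bb3, a major second lower; apply that shift to every note.
E4 gives D4
B4 gives A4
G#5 gives F#5
G4 gives F4
B5 gives A5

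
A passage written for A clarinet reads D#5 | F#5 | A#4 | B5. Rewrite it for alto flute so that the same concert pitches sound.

First find concert pitch: the A clarinet sounds a minor third below written, so D#5 F#5 A#4 B5 sounds B#4 D#5 F##4 G#5.
Then write for alto flute: it sounds a perfect fourth below written, so the part must be a perfect fourth above concert.
B#4 → E#5
D#5 → G#5
F##4 → B#4
G#5 → C#6

E#5 G#5 B#4 C#6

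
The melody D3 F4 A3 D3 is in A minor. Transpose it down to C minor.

A minor to C minor down is a major sixth, so every note moves down by that interval.
D3 becomes F2
F4 becomes Ab3
A3 becomes C3
D3 becomes F2

F2 Ab3 C3 F2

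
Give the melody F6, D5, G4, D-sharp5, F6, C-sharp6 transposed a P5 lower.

Bb5 G4 C4 G#4 Bb5 F#5

F6: a fifth down reaches B, and 7 semitones makes it Bb5.
A perfect fifth down from D5 gives G4.
G4: a fifth down reaches C, and 7 semitones makes it C4.
A perfect fifth down from D#5 gives G#4.
F6: a fifth down reaches B, and 7 semitones makes it Bb5.
A perfect fifth down from C#6 gives F#5.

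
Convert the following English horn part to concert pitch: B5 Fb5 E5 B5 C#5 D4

The English horn sounds a perfect fifth below written, so transpose each written note down a perfect fifth.
B5 -> E5
Fb5 -> Bbb4
E5 -> A4
B5 -> E5
C#5 -> F#4
D4 -> G3

E5 Bbb4 A4 E5 F#4 G3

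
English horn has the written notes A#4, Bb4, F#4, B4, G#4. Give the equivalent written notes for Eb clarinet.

B#3 C4 G#3 C#4 A#3

First find concert pitch: the English horn sounds a perfect fifth below written, so A#4 Bb4 F#4 B4 G#4 sounds D#4 Eb4 B3 E4 C#4.
Then write for Eb clarinet: it sounds a minor third above written, so the part must be a minor third below concert.
D#4 → B#3
Eb4 → C4
B3 → G#3
E4 → C#4
C#4 → A#3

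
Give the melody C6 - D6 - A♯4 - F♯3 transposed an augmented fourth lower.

Gb5 Ab5 E4 C3

C6 becomes Gb5
D6 becomes Ab5
A#4 becomes E4
F#3 becomes C3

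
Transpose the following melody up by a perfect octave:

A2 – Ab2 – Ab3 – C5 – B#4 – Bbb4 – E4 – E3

A2 to A3
Ab2 to Ab3
Ab3 to Ab4
C5 to C6
B#4 to B#5
Bbb4 to Bbb5
E4 to E5
E3 to E4

A3 Ab3 Ab4 C6 B#5 Bbb5 E5 E4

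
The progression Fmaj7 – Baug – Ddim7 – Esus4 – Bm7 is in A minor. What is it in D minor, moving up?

Bbmaj7 Eaug Gdim7 Asus4 Em7

A minor up to D minor is a perfect fourth; each chord root moves by that interval while the quality stays the same.
Fmaj7: root F up a perfect fourth → Bb, giving Bbmaj7.
Baug: root B up a perfect fourth → E, giving Eaug.
Ddim7: root D up a perfect fourth → G, giving Gdim7.
Esus4: root E up a perfect fourth → A, giving Asus4.
Bm7: root B up a perfect fourth → E, giving Em7.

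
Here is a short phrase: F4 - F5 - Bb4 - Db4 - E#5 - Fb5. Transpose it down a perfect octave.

F3 F4 Bb3 Db3 E#4 Fb4

A perfect octave down from F4 gives F3.
F5: an octave down reaches F, and 12 semitones makes it F4.
Bb4 down a perfect octave is Bb3.
Db4: an octave down reaches D, and 12 semitones makes it Db3.
A perfect octave down from E#5 gives E#4.
A perfect octave down from Fb5 gives Fb4.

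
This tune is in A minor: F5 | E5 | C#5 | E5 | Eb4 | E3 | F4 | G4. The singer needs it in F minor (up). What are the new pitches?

Db6 C6 A5 C6 Cb5 C4 Db5 Eb5

A minor to F minor up is a minor sixth, so every note moves up by that interval.
F5 gives Db6
E5 gives C6
C#5 gives A5
E5 gives C6
Eb4 gives Cb5
E3 gives C4
F4 gives Db5
G4 gives Eb5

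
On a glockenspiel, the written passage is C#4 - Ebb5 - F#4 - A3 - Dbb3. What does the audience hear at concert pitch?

C#6 Ebb7 F#6 A5 Dbb5

The glockenspiel sounds a perfect fifteenth above written, so transpose each written note up a perfect fifteenth.
C#4 → C#6
Ebb5 → Ebb7
F#4 → F#6
A3 → A5
Dbb3 → Dbb5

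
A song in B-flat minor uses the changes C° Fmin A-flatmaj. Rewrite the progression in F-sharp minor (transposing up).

G#° C#min Emaj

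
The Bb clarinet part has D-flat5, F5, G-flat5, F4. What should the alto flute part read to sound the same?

First find concert pitch: the Bb clarinet sounds a major second below written, so D-flat5 F5 G-flat5 F4 sounds Cb5 Eb5 Fb5 Eb4.
Then write for alto flute: it sounds a perfect fourth below written, so the part must be a perfect fourth above concert.
Cb5 → Fb5
Eb5 → Ab5
Fb5 → Bbb5
Eb4 → Ab4

Fb5 Ab5 Bbb5 Ab4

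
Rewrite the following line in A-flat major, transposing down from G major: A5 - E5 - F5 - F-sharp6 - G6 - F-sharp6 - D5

From G down to A-flat is a major seventh; apply that to each pitch.
A5 → Bb4
E5 → F4
F5 → Gb4
F#6 → G5
G6 → Ab5
F#6 → G5
D5 → Eb4

Bb4 F4 Gb4 G5 Ab5 G5 Eb4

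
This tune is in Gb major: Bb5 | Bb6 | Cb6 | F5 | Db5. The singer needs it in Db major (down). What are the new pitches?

F5 F6 Gb5 C5 Ab4

From Gb down to Db is a perfect fourth; apply that to each pitch.
Bb5 to F5
Bb6 to F6
Cb6 to Gb5
F5 to C5
Db5 to Ab4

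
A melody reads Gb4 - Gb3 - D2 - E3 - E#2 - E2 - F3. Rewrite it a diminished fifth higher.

Dbb5 Dbb4 Ab2 Bb3 B2 Bb2 Cb4

Gb4 up a diminished fifth is Dbb5.
Gb3: a fifth up reaches D, and 6 semitones makes it Dbb4.
A diminished fifth up from D2 gives Ab2.
E3: a fifth up reaches B, and 6 semitones makes it Bb3.
E#2 up a diminished fifth is B2.
A diminished fifth up from E2 gives Bb2.
A diminished fifth up from F3 gives Cb4.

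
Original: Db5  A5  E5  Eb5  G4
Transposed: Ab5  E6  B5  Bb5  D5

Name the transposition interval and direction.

up a perfect fifth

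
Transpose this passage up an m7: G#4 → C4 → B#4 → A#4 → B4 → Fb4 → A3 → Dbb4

F#5 Bb4 A#5 G#5 A5 Ebb5 G4 Cbb5

A minor seventh up from G#4 gives F#5.
A minor seventh up from C4 gives Bb4.
B#4: a seventh up reaches A, and 10 semitones makes it A#5.
A minor seventh up from A#4 gives G#5.
A minor seventh up from B4 gives A5.
A minor seventh up from Fb4 gives Ebb5.
A3: a seventh up reaches G, and 10 semitones makes it G4.
A minor seventh up from Dbb4 gives Cbb5.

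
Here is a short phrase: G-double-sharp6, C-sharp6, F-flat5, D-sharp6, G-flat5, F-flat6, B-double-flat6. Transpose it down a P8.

G##6 down a perfect octave is G##5.
C#6: an octave down reaches C, and 12 semitones makes it C#5.
Fb5: an octave down reaches F, and 12 semitones makes it Fb4.
A perfect octave down from D#6 gives D#5.
Gb5 down a perfect octave is Gb4.
A perfect octave down from Fb6 gives Fb5.
A perfect octave down from Bbb6 gives Bbb5.

G##5 C#5 Fb4 D#5 Gb4 Fb5 Bbb5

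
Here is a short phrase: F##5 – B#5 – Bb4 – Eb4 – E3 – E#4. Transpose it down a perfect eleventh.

F##5 → C##4
B#5 → F##4
Bb4 → F3
Eb4 → Bb2
E3 → B1
E#4 → B#2

C##4 F##4 F3 Bb2 B1 B#2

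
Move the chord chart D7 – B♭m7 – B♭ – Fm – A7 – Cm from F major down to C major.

F major down to C major is a perfect fourth; each chord root moves by that interval while the quality stays the same.
D7: root D down a perfect fourth → A, giving A7.
B♭m7: root B♭ down a perfect fourth → F, giving Fm7.
B♭: root B♭ down a perfect fourth → F, giving F.
Fm: root F down a perfect fourth → C, giving Cm.
A7: root A down a perfect fourth → E, giving E7.
Cm: root C down a perfect fourth → G, giving Gm.

A7 Fm7 F Cm E7 Gm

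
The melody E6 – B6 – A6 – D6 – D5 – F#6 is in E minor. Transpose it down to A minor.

A5 E6 D6 G5 G4 B5

E minor to A minor down is a perfect fifth, so every note moves down by that interval.
E6 becomes A5
B6 becomes E6
A6 becomes D6
D6 becomes G5
D5 becomes G4
F#6 becomes B5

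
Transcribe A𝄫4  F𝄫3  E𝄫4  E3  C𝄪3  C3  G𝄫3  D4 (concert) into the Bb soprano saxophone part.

Bbb4 Gbb3 Fb4 F#3 D##3 D3 Abb3 E4

Written C4 sounds as Bb3 on the Bb soprano saxophone, so concert pitches are written a major second up.
Abb4 becomes Bbb4
Fbb3 becomes Gbb3
Ebb4 becomes Fb4
E3 becomes F#3
C##3 becomes D##3
C3 becomes D3
Gbb3 becomes Abb3
D4 becomes E4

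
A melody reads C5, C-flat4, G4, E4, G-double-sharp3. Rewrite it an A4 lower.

Gb4 Gbb3 Db4 Bb3 D#3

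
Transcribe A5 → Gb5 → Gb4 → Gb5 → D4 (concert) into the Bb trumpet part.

The Bb trumpet sounds a major second below written, so the written part must be a major second above concert — transpose each note up.
A5 -> B5
Gb5 -> Ab5
Gb4 -> Ab4
Gb5 -> Ab5
D4 -> E4

B5 Ab5 Ab4 Ab5 E4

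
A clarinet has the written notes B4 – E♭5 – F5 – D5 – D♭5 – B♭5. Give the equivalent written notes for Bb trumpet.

First find concert pitch: the A clarinet sounds a minor third below written, so B4 E♭5 F5 D5 D♭5 B♭5 sounds G#4 C5 D5 B4 Bb4 G5.
Then write for Bb trumpet: it sounds a major second below written, so the part must be a major second above concert.
G#4 → A#4
C5 → D5
D5 → E5
B4 → C#5
Bb4 → C5
G5 → A5

A#4 D5 E5 C#5 C5 A5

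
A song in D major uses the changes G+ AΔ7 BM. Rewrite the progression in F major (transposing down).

Bb+ CΔ7 DM

D major down to F major is a major sixth; each chord root moves by that interval while the quality stays the same.
G+: root G down a major sixth → Bb, giving Bb+.
AΔ7: root A down a major sixth → C, giving CΔ7.
BM: root B down a major sixth → D, giving DM.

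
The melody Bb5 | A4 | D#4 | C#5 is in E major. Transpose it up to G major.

From E up to G is a minor third; apply that to each pitch.
Bb5 → Db6
A4 → C5
D#4 → F#4
C#5 → E5

Db6 C5 F#4 E5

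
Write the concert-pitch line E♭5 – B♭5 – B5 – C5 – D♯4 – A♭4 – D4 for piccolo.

Written C4 sounds as C5 on the piccolo, so concert pitches are written a perfect octave down.
Eb5 gives Eb4
Bb5 gives Bb4
B5 gives B4
C5 gives C4
D#4 gives D#3
Ab4 gives Ab3
D4 gives D3

Eb4 Bb4 B4 C4 D#3 Ab3 D3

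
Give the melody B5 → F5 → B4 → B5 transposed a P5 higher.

F#6 C6 F#5 F#6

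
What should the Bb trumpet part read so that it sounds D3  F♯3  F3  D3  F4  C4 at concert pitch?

Written C4 sounds as Bb3 on the Bb trumpet, so concert pitches are written a major second up.
D3 → E3
F#3 → G#3
F3 → G3
D3 → E3
F4 → G4
C4 → D4

E3 G#3 G3 E3 G4 D4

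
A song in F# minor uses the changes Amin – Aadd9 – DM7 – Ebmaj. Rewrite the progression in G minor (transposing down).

F# minor down to G minor is a major seventh; each chord root moves by that interval while the quality stays the same.
Amin: root A down a major seventh → Bb, giving Bbmin.
Aadd9: root A down a major seventh → Bb, giving Bbadd9.
DM7: root D down a major seventh → Eb, giving EbM7.
Ebmaj: root Eb down a major seventh → Fb, giving Fbmaj.

Bbmin Bbadd9 EbM7 Fbmaj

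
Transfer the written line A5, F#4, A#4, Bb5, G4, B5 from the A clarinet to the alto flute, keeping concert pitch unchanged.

B5 G#4 B#4 C6 A4 C#6

First find concert pitch: the A clarinet sounds a minor third below written, so A5 F#4 A#4 Bb5 G4 B5 sounds F#5 D#4 F##4 G5 E4 G#5.
Then write for alto flute: it sounds a perfect fourth below written, so the part must be a perfect fourth above concert.
F#5 → B5
D#4 → G#4
F##4 → B#4
G5 → C6
E4 → A4
G#5 → C#6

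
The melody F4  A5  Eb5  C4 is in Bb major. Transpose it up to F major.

C5 E6 Bb5 G4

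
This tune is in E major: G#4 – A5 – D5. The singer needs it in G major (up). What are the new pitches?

B4 C6 F5

From E up to G is a minor third; apply that to each pitch.
G#4 gives B4
A5 gives C6
D5 gives F5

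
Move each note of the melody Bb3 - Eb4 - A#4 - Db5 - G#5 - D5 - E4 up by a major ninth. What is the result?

Bb3 up a major ninth is C5.
Eb4: a ninth up reaches F, and 14 semitones makes it F5.
A#4 up a major ninth is B#5.
Db5: a ninth up reaches E, and 14 semitones makes it Eb6.
G#5 up a major ninth is A#6.
D5: a ninth up reaches E, and 14 semitones makes it E6.
E4: a ninth up reaches F, and 14 semitones makes it F#5.

C5 F5 B#5 Eb6 A#6 E6 F#5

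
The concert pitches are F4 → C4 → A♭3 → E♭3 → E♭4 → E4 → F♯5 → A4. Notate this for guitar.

F5 C5 Ab4 Eb4 Eb5 E5 F#6 A5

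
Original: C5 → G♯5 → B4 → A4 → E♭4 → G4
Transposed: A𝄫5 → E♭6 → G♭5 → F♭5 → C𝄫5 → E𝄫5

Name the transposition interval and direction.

up a diminished sixth

From C5 to Abb5 is 6 letter names — a sixth of some quality.
C5 to Abb5 is 7 semitones, which makes it a diminished sixth; the second version is higher, so the direction is up.
Checking another pair — G4 → Ebb5 — gives the same interval.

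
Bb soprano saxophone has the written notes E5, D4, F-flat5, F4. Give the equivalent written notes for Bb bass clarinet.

First find concert pitch: the Bb soprano saxophone sounds a major second below written, so E5 D4 F-flat5 F4 sounds D5 C4 Ebb5 Eb4.
Then write for Bb bass clarinet: it sounds a major ninth below written, so the part must be a major ninth above concert.
D5 → E6
C4 → D5
Ebb5 → Fb6
Eb4 → F5

E6 D5 Fb6 F5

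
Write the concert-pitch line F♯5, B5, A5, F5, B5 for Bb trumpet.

G#5 C#6 B5 G5 C#6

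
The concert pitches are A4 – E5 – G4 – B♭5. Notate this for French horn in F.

E5 B5 D5 F6

The French horn in F sounds a perfect fifth below written, so the written part must be a perfect fifth above concert — transpose each note up.
A4 -> E5
E5 -> B5
G4 -> D5
Bb5 -> F6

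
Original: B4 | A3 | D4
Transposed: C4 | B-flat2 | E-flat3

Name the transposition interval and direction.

down a major seventh

From B4 to C4 is 7 letter names — a seventh of some quality.
C4 to B4 is 11 semitones, which makes it a major seventh; the second version is lower, so the direction is down.
Checking another pair — D4 → Eb3 — gives the same interval.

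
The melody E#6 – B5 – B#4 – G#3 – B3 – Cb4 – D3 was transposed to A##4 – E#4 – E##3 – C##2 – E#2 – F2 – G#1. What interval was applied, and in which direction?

From E#6 to A##4 is 12 letter names — a twelfth of some quality.
A##4 to E#6 is 18 semitones, which makes it a diminished twelfth; the second version is lower, so the direction is down.
Checking another pair — D3 → G#1 — gives the same interval.

down a diminished twelfth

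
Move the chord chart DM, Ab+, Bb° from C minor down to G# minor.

A#M E+ F#°

C minor down to G# minor is a diminished fourth; each chord root moves by that interval while the quality stays the same.
DM: root D down a diminished fourth → A#, giving A#M.
Ab+: root Ab down a diminished fourth → E, giving E+.
Bb°: root Bb down a diminished fourth → F#, giving F#°.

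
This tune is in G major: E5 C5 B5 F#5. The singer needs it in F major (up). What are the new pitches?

From G up to F is a minor seventh; apply that to each pitch.
E5 to D6
C5 to Bb5
B5 to A6
F#5 to E6

D6 Bb5 A6 E6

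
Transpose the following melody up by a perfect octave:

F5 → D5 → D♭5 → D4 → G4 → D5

F6 D6 Db6 D5 G5 D6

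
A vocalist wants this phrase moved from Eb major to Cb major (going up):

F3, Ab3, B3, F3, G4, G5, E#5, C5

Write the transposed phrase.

Eb major to Cb major up is a minor sixth, so every note moves up by that interval.
F3 becomes Db4
Ab3 becomes Fb4
B3 becomes G4
F3 becomes Db4
G4 becomes Eb5
G5 becomes Eb6
E#5 becomes C#6
C5 becomes Ab5

Db4 Fb4 G4 Db4 Eb5 Eb6 C#6 Ab5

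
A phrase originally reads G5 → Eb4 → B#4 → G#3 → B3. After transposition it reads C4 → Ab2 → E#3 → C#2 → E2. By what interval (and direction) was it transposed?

down a perfect twelfth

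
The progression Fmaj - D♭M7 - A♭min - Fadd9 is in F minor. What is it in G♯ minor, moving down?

F minor down to G♯ minor is a diminished seventh; each chord root moves by that interval while the quality stays the same.
Fmaj: root F down a diminished seventh → G#, giving G#maj.
D♭M7: root D♭ down a diminished seventh → E, giving EM7.
A♭min: root A♭ down a diminished seventh → B, giving Bmin.
Fadd9: root F down a diminished seventh → G#, giving G#add9.

G#maj EM7 Bmin G#add9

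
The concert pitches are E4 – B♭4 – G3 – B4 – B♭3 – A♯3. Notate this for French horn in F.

B4 F5 D4 F#5 F4 E#4

The French horn in F sounds a perfect fifth below written, so the written part must be a perfect fifth above concert — transpose each note up.
E4 gives B4
Bb4 gives F5
G3 gives D4
B4 gives F#5
Bb3 gives F4
A#3 gives E#4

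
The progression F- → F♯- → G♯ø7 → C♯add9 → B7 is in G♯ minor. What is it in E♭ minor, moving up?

G♯ minor up to E♭ minor is a diminished sixth; each chord root moves by that interval while the quality stays the same.
F-: root F up a diminished sixth → Dbb, giving Dbb-.
F♯-: root F♯ up a diminished sixth → Db, giving Db-.
G♯ø7: root G♯ up a diminished sixth → Eb, giving Ebø7.
C♯add9: root C♯ up a diminished sixth → Ab, giving Abadd9.
B7: root B up a diminished sixth → Gb, giving Gb7.

Dbb- Db- Ebø7 Abadd9 Gb7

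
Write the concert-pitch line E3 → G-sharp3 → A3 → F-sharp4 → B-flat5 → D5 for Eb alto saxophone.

C#4 E#4 F#4 D#5 G6 B5

The Eb alto saxophone sounds a major sixth below written, so the written part must be a major sixth above concert — transpose each note up.
E3 becomes C#4
G#3 becomes E#4
A3 becomes F#4
F#4 becomes D#5
Bb5 becomes G6
D5 becomes B5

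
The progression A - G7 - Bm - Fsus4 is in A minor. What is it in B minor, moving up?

B A7 C#m Gsus4

A minor up to B minor is a major second; each chord root moves by that interval while the quality stays the same.
A: root A up a major second → B, giving B.
G7: root G up a major second → A, giving A7.
Bm: root B up a major second → C#, giving C#m.
Fsus4: root F up a major second → G, giving Gsus4.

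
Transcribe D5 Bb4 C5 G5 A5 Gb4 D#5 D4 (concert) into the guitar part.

D6 Bb5 C6 G6 A6 Gb5 D#6 D5

The guitar sounds a perfect octave below written, so the written part must be a perfect octave above concert — transpose each note up.
D5 -> D6
Bb4 -> Bb5
C5 -> C6
G5 -> G6
A5 -> A6
Gb4 -> Gb5
D#5 -> D#6
D4 -> D5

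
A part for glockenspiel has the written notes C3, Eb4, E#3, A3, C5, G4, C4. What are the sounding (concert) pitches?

C5 Eb6 E#5 A5 C7 G6 C6

The glockenspiel sounds a perfect fifteenth above written, so transpose each written note up a perfect fifteenth.
C3 gives C5
Eb4 gives Eb6
E#3 gives E#5
A3 gives A5
C5 gives C7
G4 gives G6
C4 gives C6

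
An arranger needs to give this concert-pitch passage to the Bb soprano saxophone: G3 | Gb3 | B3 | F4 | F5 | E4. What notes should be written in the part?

A3 Ab3 C#4 G4 G5 F#4

Written C4 sounds as Bb3 on the Bb soprano saxophone, so concert pitches are written a major second up.
G3 -> A3
Gb3 -> Ab3
B3 -> C#4
F4 -> G4
F5 -> G5
E4 -> F#4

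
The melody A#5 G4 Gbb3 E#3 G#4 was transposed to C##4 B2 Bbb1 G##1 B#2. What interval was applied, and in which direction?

From A#5 to C##4 is 13 letter names — a thirteenth of some quality.
C##4 to A#5 is 20 semitones, which makes it a minor thirteenth; the second version is lower, so the direction is down.
Checking another pair — G#4 → B#2 — gives the same interval.

down a minor thirteenth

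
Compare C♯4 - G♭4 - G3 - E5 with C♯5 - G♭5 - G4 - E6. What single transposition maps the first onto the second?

Take the first pair: C#4 → C#5. C to C spans 8 letter names, so the interval is some kind of octave.
C#4 to C#5 is 12 semitones, which makes it a perfect octave; the second version is higher, so the direction is up.
Checking another pair — E5 → E6 — gives the same interval.

up a perfect octave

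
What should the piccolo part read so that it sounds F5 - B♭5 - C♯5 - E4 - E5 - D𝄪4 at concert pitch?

F4 Bb4 C#4 E3 E4 D##3

Written C4 sounds as C5 on the piccolo, so concert pitches are written a perfect octave down.
F5 → F4
Bb5 → Bb4
C#5 → C#4
E4 → E3
E5 → E4
D##4 → D##3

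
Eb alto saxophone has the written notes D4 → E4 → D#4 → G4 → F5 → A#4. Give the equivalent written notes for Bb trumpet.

First find concert pitch: the Eb alto saxophone sounds a major sixth below written, so D4 E4 D#4 G4 F5 A#4 sounds F3 G3 F#3 Bb3 Ab4 C#4.
Then write for Bb trumpet: it sounds a major second below written, so the part must be a major second above concert.
F3 → G3
G3 → A3
F#3 → G#3
Bb3 → C4
Ab4 → Bb4
C#4 → D#4

G3 A3 G#3 C4 Bb4 D#4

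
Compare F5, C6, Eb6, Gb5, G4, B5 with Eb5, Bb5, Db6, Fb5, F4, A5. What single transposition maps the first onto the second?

down a major second

From F5 to Eb5 is 2 letter names — a second of some quality.
Eb5 to F5 is 2 semitones, which makes it a major second; the second version is lower, so the direction is down.
Checking another pair — B5 → A5 — gives the same interval.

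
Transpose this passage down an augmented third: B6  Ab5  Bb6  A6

An augmented third down from B6 gives Gb6.
Ab5: a third down reaches F, and 5 semitones makes it Fbb5.
An augmented third down from Bb6 gives Gbb6.
An augmented third down from A6 gives Fb6.

Gb6 Fbb5 Gbb6 Fb6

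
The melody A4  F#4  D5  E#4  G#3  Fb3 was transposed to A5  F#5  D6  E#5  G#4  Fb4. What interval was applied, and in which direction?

Take the first pair: A4 → A5. A to A spans 8 letter names, so the interval is some kind of octave.
A4 to A5 is 12 semitones, which makes it a perfect octave; the second version is higher, so the direction is up.
Checking another pair — Fb3 → Fb4 — gives the same interval.

up a perfect octave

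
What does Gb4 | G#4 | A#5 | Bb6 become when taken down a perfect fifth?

Cb4 C#4 D#5 Eb6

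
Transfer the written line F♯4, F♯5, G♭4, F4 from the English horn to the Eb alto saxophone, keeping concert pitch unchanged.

First find concert pitch: the English horn sounds a perfect fifth below written, so F♯4 F♯5 G♭4 F4 sounds B3 B4 Cb4 Bb3.
Then write for Eb alto saxophone: it sounds a major sixth below written, so the part must be a major sixth above concert.
B3 → G#4
B4 → G#5
Cb4 → Ab4
Bb3 → G4

G#4 G#5 Ab4 G4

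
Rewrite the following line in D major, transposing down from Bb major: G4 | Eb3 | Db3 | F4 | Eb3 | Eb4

B3 G2 F2 A3 G2 G3

From Bb down to D is a minor sixth; apply that to each pitch.
G4 gives B3
Eb3 gives G2
Db3 gives F2
F4 gives A3
Eb3 gives G2
Eb4 gives G3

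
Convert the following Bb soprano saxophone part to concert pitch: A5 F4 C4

G5 Eb4 Bb3

Written C4 on the Bb soprano saxophone sounds as Bb3, a major second lower; apply that shift to every note.
A5 gives G5
F4 gives Eb4
C4 gives Bb3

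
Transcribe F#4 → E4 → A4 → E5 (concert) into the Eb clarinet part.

D#4 C#4 F#4 C#5

Written C4 sounds as Eb4 on the Eb clarinet, so concert pitches are written a minor third down.
F#4 becomes D#4
E4 becomes C#4
A4 becomes F#4
E5 becomes C#5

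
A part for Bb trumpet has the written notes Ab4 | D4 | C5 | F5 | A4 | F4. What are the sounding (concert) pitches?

The Bb trumpet sounds a major second below written, so transpose each written note down a major second.
Ab4 -> Gb4
D4 -> C4
C5 -> Bb4
F5 -> Eb5
A4 -> G4
F4 -> Eb4

Gb4 C4 Bb4 Eb5 G4 Eb4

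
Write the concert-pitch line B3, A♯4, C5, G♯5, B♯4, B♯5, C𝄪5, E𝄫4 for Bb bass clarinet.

Written C4 sounds as Bb2 on the Bb bass clarinet, so concert pitches are written a major ninth up.
B3 to C#5
A#4 to B#5
C5 to D6
G#5 to A#6
B#4 to C##6
B#5 to C##7
C##5 to D##6
Ebb4 to Fb5

C#5 B#5 D6 A#6 C##6 C##7 D##6 Fb5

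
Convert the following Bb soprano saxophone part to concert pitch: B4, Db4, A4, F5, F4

A4 Cb4 G4 Eb5 Eb4

Written C4 on the Bb soprano saxophone sounds as Bb3, a major second lower; apply that shift to every note.
B4 becomes A4
Db4 becomes Cb4
A4 becomes G4
F5 becomes Eb5
F4 becomes Eb4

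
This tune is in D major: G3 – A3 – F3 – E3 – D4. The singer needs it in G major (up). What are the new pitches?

D major to G major up is a perfect fourth, so every note moves up by that interval.
G3 -> C4
A3 -> D4
F3 -> Bb3
E3 -> A3
D4 -> G4

C4 D4 Bb3 A3 G4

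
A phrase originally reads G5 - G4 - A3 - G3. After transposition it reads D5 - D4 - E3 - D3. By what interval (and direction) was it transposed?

down a perfect fourth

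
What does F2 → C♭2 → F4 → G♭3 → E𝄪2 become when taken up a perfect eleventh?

Bb3 Fb3 Bb5 Cb5 A##3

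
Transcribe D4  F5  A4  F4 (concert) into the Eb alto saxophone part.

B4 D6 F#5 D5

The Eb alto saxophone sounds a major sixth below written, so the written part must be a major sixth above concert — transpose each note up.
D4 to B4
F5 to D6
A4 to F#5
F4 to D5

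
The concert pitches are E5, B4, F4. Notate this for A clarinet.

Written C4 sounds as A3 on the A clarinet, so concert pitches are written a minor third up.
E5 to G5
B4 to D5
F4 to Ab4

G5 D5 Ab4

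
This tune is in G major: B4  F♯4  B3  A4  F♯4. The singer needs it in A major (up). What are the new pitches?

From G up to A is a major second; apply that to each pitch.
B4 -> C#5
F#4 -> G#4
B3 -> C#4
A4 -> B4
F#4 -> G#4

C#5 G#4 C#4 B4 G#4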